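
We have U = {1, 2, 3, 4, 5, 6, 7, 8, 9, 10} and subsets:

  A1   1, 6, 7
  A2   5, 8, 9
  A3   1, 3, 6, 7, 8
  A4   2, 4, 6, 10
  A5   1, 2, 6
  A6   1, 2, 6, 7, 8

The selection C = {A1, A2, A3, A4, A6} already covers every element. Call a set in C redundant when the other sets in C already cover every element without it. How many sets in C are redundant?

Drop A1: the rest still cover every element — redundant.
Drop A2: 5, 9 uncovered — not redundant.
Drop A3: 3 uncovered — not redundant.
Drop A4: 4, 10 uncovered — not redundant.
Drop A6: the rest still cover every element — redundant.
2 redundant: A1, A6.

2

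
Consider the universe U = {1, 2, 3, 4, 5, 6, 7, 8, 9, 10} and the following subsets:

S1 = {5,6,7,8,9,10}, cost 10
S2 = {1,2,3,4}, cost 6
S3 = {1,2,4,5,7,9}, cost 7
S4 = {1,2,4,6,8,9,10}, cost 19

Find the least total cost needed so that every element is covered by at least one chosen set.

S1, S2 cover every element at cost 10 + 6 = 16.
Any cover uses at least 2 sets; among all covering selections none totals below 16.

16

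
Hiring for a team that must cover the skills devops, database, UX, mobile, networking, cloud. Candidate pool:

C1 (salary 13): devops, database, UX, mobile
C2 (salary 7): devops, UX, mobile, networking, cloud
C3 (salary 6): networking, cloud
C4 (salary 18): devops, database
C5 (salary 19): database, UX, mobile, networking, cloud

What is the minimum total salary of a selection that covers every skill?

C1, C3 cover every skill at salary 13 + 6 = 19.
Any cover uses at least 2 candidates; among all covering selections none totals below 19.
Greedy by coverage-per-salary would pick C2, C1 for 20 — worse than the optimum 19.

19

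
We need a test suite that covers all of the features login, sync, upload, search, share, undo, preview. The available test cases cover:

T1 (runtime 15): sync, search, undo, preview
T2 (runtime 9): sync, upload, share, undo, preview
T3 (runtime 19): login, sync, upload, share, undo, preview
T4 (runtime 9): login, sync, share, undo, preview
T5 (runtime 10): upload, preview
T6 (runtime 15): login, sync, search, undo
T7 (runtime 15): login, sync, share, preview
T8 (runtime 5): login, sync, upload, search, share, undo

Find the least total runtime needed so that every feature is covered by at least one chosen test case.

14

T2, T8 cover every feature at runtime 9 + 5 = 14.
Any cover uses at least 2 test cases; among all covering selections none totals below 14.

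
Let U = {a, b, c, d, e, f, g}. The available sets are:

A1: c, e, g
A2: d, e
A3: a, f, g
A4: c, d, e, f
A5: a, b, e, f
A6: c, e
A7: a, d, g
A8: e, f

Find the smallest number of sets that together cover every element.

A1, A2, A5 together cover {a, b, c, d, e, f, g} — every element.
No 2 of the 8 sets cover everything (all 28 pairs fall short), so 3 is minimum.

3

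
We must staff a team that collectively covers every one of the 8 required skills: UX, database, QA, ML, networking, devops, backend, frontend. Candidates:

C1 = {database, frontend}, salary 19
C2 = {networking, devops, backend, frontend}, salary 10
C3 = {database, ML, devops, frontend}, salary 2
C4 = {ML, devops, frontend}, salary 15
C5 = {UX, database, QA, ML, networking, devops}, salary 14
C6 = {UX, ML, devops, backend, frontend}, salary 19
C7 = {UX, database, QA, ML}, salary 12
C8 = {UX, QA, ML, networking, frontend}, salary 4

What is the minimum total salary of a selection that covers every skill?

C2, C3, C8 cover every skill at salary 10 + 2 + 4 = 16.
Any cover uses at least 2 candidates; among all covering selections none totals below 16.

16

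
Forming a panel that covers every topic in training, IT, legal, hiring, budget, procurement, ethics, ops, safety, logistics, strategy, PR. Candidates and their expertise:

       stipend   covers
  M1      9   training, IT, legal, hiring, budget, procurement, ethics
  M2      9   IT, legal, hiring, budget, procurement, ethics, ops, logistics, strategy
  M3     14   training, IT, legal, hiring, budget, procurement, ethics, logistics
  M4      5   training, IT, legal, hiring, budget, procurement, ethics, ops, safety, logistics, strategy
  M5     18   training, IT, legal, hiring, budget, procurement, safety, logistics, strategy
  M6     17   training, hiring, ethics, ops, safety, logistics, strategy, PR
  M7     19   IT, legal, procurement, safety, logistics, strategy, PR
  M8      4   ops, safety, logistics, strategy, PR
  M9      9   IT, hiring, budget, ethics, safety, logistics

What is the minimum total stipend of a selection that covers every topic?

M4, M8 cover every topic at stipend 5 + 4 = 9.
Any cover uses at least 2 members; among all covering selections none totals below 9.

9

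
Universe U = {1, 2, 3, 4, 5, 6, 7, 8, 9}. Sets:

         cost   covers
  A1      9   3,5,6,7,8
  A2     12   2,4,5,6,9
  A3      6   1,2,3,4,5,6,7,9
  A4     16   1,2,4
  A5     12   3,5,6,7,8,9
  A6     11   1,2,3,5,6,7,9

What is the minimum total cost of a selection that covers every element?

15

A1, A3 cover every element at cost 9 + 6 = 15.
Any cover uses at least 2 sets; among all covering selections none totals below 15.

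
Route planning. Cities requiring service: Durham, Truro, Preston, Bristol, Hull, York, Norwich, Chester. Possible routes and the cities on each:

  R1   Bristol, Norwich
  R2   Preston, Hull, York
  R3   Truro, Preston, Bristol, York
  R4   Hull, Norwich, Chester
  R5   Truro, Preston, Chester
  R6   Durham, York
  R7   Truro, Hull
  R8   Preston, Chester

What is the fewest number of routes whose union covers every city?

3

R3, R4, R6 together cover {Durham, Truro, Preston, Bristol, Hull, York, Norwich, Chester} — every city.
No 2 of the 8 routes cover everything (all 28 pairs fall short), so 3 is minimum.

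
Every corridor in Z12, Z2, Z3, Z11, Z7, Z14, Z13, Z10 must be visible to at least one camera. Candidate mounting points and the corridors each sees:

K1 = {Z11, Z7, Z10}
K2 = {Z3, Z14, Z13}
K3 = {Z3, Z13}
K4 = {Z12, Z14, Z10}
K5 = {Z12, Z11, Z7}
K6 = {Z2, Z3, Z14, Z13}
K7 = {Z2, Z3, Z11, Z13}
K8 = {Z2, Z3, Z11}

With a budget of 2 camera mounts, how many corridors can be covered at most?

Choosing K1, K6 covers {Z2, Z3, Z11, Z7, Z14, Z13, Z10} — 7 corridors.
No choice of 2 camera mounts does better; here Z12 is left uncovered.

7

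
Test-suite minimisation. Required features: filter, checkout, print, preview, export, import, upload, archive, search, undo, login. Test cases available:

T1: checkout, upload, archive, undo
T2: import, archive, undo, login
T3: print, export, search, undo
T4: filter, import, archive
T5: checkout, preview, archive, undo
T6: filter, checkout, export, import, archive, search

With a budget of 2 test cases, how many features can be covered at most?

Choosing T1, T6 covers {filter, checkout, export, import, upload, archive, search, undo} — 8 features.
No choice of 2 test cases does better; here print, preview, login are left uncovered.

8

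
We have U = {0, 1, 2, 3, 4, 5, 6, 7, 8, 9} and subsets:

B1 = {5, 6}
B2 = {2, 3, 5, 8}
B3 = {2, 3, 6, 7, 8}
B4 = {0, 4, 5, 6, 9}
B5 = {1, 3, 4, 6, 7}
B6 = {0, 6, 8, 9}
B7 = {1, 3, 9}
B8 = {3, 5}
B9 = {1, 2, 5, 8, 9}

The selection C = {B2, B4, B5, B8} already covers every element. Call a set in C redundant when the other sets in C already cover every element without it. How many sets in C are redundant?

1

Drop B2: 2, 8 uncovered — not redundant.
Drop B4: 0, 9 uncovered — not redundant.
Drop B5: 1, 7 uncovered — not redundant.
Drop B8: the rest still cover every element — redundant.
1 redundant: B8.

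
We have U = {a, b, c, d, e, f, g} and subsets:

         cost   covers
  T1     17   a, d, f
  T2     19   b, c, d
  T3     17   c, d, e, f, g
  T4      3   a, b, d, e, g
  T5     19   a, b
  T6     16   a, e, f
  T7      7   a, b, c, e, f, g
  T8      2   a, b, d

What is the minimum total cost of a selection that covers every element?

T7, T8 cover every element at cost 7 + 2 = 9.
Any cover uses at least 2 sets; among all covering selections none totals below 9.
Greedy by coverage-per-cost would pick T4, T7 for 10 — worse than the optimum 9.

9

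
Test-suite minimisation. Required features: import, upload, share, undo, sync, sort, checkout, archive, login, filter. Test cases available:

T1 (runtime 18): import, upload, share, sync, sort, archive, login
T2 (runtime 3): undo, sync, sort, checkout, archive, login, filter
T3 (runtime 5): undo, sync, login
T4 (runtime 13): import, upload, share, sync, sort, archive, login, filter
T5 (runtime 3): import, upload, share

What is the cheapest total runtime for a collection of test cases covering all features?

T2, T5 cover every feature at runtime 3 + 3 = 6.
Any cover uses at least 2 test cases; among all covering selections none totals below 6.

6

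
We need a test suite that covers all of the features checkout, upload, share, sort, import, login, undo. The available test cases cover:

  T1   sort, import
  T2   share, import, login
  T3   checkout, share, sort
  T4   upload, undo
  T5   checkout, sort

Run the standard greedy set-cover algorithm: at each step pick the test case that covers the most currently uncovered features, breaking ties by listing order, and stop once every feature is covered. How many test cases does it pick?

3

Pick 1: T2 covers 3 new features (share, import, login).
Pick 2: T3 covers 2 new features (checkout, sort).
Pick 3: T4 covers 2 new features (upload, undo).
Greedy uses 3 test cases.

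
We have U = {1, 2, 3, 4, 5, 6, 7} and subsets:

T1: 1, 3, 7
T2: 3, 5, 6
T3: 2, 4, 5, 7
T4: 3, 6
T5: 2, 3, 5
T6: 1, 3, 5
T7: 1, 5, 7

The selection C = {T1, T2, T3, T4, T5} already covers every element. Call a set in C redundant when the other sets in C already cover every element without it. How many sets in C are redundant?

3

Drop T1: 1 uncovered — not redundant.
Drop T2: the rest still cover every element — redundant.
Drop T3: 4 uncovered — not redundant.
Drop T4: the rest still cover every element — redundant.
Drop T5: the rest still cover every element — redundant.
3 redundant: T2, T4, T5.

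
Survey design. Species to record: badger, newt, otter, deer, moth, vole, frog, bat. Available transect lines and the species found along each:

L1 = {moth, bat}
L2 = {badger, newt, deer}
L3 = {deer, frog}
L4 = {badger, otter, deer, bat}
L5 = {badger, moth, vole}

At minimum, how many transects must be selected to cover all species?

L2, L3, L4, L5 together cover {badger, newt, otter, deer, moth, vole, frog, bat} — every species.
No 3 of the 5 transects cover everything (all 10 triples fall short), so 4 is minimum.

4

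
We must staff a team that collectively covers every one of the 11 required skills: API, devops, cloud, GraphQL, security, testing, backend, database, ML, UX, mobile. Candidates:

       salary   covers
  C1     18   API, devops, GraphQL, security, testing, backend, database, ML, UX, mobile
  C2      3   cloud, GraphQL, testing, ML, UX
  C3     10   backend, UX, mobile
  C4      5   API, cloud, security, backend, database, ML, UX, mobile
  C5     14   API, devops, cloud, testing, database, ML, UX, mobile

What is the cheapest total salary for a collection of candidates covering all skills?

C1, C2 cover every skill at salary 18 + 3 = 21.
Any cover uses at least 2 candidates; among all covering selections none totals below 21.
Greedy by coverage-per-salary would pick C2, C4, C5 for 22 — worse than the optimum 21.

21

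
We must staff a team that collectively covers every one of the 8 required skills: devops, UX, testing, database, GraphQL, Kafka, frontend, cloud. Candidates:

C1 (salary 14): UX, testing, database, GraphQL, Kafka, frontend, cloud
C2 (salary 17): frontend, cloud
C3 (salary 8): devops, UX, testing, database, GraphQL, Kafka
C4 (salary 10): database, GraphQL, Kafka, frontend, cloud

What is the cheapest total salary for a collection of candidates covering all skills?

C3, C4 cover every skill at salary 8 + 10 = 18.
Any cover uses at least 2 candidates; among all covering selections none totals below 18.

18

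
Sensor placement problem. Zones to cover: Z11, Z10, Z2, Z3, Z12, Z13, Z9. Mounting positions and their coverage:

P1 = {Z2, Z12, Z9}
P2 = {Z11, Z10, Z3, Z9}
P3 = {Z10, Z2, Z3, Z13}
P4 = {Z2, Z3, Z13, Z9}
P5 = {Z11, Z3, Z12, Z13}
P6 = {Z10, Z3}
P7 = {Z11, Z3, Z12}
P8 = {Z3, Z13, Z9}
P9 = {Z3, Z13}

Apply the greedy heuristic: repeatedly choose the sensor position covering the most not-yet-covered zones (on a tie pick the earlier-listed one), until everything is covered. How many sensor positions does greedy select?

3

Pick 1: P2 covers 4 new zones (Z11, Z10, Z3, Z9).
Pick 2: P1 covers 2 new zones (Z2, Z12).
Pick 3: P3 covers 1 new zones (Z13).
Greedy uses 3 sensor positions.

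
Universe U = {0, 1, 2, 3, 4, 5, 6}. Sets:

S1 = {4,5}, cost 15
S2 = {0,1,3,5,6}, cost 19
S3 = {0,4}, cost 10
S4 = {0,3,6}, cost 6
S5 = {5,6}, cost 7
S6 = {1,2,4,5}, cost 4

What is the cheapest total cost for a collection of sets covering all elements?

S4, S6 cover every element at cost 6 + 4 = 10.
Any cover uses at least 2 sets; among all covering selections none totals below 10.

10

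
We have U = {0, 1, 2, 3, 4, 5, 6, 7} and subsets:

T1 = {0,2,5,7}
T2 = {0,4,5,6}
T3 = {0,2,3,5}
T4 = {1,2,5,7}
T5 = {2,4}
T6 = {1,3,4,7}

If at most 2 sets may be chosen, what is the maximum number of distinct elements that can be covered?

Choosing T1, T6 covers {0, 1, 2, 3, 4, 5, 7} — 7 elements.
No choice of 2 sets does better; here 6 is left uncovered.

7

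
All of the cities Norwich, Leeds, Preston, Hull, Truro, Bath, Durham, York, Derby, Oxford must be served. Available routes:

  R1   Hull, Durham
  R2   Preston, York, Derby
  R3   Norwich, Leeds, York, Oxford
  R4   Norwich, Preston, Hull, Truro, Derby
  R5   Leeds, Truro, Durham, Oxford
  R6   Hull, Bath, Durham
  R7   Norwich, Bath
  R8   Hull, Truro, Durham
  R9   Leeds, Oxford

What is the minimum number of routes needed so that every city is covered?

R3, R4, R6 together cover {Norwich, Leeds, Preston, Hull, Truro, Bath, Durham, York, Derby, Oxford} — every city.
No 2 of the 9 routes cover everything (all 36 pairs fall short), so 3 is minimum.

3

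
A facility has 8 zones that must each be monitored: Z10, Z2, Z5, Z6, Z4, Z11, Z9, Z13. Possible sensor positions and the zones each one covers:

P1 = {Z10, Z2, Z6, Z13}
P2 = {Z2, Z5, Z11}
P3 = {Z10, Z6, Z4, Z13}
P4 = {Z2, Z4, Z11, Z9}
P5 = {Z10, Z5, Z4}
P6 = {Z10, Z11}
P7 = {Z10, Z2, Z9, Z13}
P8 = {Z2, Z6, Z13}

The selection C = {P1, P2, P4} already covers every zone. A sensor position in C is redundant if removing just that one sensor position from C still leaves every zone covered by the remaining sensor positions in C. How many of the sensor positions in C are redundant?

0

Drop P1: Z10, Z6, Z13 uncovered — not redundant.
Drop P2: Z5 uncovered — not redundant.
Drop P4: Z4, Z9 uncovered — not redundant.
None of the sensor positions in C is redundant.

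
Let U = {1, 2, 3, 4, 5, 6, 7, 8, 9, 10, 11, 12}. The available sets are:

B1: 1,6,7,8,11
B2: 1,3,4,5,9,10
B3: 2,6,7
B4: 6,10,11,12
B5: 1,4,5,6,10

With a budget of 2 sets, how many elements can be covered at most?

Choosing B1, B2 covers {1, 3, 4, 5, 6, 7, 8, 9, 10, 11} — 10 elements.
No choice of 2 sets does better; here 2, 12 are left uncovered.

10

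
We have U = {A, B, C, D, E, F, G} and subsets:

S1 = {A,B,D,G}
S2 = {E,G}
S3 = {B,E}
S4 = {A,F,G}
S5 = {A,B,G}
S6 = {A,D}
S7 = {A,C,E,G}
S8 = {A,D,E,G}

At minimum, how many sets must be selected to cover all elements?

S1, S4, S7 together cover {A, B, C, D, E, F, G} — every element.
No 2 of the 8 sets cover everything (all 28 pairs fall short), so 3 is minimum.

3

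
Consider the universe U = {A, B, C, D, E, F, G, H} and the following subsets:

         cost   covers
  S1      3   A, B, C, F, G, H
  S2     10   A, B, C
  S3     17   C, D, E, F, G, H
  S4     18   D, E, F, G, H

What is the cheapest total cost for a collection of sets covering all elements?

20

S1, S3 cover every element at cost 3 + 17 = 20.
Any cover uses at least 2 sets; among all covering selections none totals below 20.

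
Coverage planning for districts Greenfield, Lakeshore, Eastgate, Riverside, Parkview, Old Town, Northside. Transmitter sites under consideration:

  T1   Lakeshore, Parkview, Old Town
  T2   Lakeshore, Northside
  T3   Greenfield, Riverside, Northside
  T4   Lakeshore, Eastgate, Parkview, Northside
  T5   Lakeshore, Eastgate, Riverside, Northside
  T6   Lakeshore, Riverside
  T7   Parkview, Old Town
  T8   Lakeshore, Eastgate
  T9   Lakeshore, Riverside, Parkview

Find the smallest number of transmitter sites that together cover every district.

3

T1, T3, T4 together cover {Greenfield, Lakeshore, Eastgate, Riverside, Parkview, Old Town, Northside} — every district.
No 2 of the 9 transmitter sites cover everything (all 36 pairs fall short), so 3 is minimum.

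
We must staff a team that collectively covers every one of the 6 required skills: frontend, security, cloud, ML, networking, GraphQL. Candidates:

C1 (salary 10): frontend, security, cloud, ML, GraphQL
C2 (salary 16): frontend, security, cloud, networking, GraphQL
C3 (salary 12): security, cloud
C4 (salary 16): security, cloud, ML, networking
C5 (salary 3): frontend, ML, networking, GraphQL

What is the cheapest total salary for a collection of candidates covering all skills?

C1, C5 cover every skill at salary 10 + 3 = 13.
Any cover uses at least 2 candidates; among all covering selections none totals below 13.

13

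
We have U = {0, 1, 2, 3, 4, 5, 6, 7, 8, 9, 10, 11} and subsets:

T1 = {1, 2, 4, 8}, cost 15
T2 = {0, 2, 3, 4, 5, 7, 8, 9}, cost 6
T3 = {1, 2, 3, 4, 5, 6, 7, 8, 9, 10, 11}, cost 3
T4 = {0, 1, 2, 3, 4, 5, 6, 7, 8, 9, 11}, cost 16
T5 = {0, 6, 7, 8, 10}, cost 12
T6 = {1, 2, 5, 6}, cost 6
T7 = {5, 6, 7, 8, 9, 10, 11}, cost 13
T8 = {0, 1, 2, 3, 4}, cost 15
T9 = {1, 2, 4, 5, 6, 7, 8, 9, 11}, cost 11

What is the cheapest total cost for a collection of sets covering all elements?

T2, T3 cover every element at cost 6 + 3 = 9.
Any cover uses at least 2 sets; among all covering selections none totals below 9.

9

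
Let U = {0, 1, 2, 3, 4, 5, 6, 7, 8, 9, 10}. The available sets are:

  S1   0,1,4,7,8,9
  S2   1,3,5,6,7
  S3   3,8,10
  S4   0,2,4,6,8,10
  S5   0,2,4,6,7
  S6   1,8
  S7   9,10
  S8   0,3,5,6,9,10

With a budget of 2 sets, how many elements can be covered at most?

10

Choosing S1, S8 covers {0, 1, 3, 4, 5, 6, 7, 8, 9, 10} — 10 elements.
No choice of 2 sets does better; here 2 is left uncovered.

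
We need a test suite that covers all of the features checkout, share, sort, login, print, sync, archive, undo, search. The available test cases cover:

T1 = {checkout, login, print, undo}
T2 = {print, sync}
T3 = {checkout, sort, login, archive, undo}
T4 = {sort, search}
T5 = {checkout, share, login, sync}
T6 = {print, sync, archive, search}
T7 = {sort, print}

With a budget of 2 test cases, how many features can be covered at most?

Choosing T3, T6 covers {checkout, sort, login, print, sync, archive, undo, search} — 8 features.
No choice of 2 test cases does better; here share is left uncovered.

8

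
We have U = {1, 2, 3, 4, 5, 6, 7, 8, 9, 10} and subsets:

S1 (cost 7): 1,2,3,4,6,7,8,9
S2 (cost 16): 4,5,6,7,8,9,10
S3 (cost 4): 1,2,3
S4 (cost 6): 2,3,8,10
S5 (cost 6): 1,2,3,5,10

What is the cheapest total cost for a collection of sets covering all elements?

S1, S5 cover every element at cost 7 + 6 = 13.
Any cover uses at least 2 sets; among all covering selections none totals below 13.

13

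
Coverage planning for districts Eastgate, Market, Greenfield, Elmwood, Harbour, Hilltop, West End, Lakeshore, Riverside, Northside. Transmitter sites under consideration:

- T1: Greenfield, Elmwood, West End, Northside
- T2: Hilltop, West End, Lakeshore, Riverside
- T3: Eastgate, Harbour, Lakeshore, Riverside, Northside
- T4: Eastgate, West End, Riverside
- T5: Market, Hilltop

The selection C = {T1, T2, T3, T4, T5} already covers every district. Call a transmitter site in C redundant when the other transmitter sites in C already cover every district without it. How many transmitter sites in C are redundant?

Drop T1: Greenfield, Elmwood uncovered — not redundant.
Drop T2: the rest still cover every district — redundant.
Drop T3: Harbour uncovered — not redundant.
Drop T4: the rest still cover every district — redundant.
Drop T5: Market uncovered — not redundant.
2 redundant: T2, T4.

2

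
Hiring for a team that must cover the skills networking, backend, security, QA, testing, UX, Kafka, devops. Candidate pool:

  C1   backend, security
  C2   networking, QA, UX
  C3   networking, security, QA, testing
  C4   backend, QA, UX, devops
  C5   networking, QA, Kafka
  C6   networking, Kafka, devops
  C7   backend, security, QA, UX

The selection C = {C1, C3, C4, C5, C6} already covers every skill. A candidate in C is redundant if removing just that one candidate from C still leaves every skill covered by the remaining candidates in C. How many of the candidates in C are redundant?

Drop C1: the rest still cover every skill — redundant.
Drop C3: testing uncovered — not redundant.
Drop C4: UX uncovered — not redundant.
Drop C5: the rest still cover every skill — redundant.
Drop C6: the rest still cover every skill — redundant.
3 redundant: C1, C5, C6.

3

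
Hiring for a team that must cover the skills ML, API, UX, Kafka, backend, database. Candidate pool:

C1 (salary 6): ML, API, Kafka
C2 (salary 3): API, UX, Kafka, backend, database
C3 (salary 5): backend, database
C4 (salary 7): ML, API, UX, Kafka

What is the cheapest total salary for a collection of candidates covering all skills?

C1, C2 cover every skill at salary 6 + 3 = 9.
Any cover uses at least 2 candidates; among all covering selections none totals below 9.

9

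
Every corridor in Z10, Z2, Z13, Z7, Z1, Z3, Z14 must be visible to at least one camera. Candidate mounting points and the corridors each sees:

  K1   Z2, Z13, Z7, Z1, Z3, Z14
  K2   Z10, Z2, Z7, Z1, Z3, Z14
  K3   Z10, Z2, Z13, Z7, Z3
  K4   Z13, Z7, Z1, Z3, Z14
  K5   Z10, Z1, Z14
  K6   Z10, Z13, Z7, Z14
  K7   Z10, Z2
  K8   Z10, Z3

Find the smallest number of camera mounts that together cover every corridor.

K1, K2 together cover {Z10, Z2, Z13, Z7, Z1, Z3, Z14} — every corridor.
No single camera mount contains all 7 corridors, so 2 is optimal.

2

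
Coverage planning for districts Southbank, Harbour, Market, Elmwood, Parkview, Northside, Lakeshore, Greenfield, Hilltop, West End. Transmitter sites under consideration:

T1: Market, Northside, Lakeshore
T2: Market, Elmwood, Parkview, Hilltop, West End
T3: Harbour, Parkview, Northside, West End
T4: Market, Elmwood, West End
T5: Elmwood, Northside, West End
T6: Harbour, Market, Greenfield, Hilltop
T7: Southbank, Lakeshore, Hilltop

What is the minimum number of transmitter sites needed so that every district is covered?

T1, T2, T6, T7 together cover {Southbank, Harbour, Market, Elmwood, Parkview, Northside, Lakeshore, Greenfield, Hilltop, West End} — every district.
No 3 of the 7 transmitter sites cover everything (all 35 triples fall short), so 4 is minimum.

4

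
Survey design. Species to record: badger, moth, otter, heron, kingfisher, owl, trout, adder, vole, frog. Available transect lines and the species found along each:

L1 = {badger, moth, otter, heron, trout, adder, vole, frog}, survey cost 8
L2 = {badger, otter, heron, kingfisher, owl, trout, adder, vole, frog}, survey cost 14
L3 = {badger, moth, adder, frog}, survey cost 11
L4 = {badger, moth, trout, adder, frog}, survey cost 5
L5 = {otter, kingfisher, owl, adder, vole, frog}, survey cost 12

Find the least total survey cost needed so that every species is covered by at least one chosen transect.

L2, L4 cover every species at survey cost 14 + 5 = 19.
Any cover uses at least 2 transects; among all covering selections none totals below 19.
Greedy by coverage-per-survey cost would pick L1, L5 for 20 — worse than the optimum 19.

19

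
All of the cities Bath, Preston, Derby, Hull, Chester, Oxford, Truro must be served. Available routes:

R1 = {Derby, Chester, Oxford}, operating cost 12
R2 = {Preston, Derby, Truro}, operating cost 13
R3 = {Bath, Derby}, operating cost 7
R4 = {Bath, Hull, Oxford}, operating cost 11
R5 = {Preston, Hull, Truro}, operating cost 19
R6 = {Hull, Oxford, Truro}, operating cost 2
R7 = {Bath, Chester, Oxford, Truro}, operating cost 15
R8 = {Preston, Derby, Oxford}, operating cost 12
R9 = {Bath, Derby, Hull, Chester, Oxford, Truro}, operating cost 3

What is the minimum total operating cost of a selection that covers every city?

15

R8, R9 cover every city at operating cost 12 + 3 = 15.
Any cover uses at least 2 routes; among all covering selections none totals below 15.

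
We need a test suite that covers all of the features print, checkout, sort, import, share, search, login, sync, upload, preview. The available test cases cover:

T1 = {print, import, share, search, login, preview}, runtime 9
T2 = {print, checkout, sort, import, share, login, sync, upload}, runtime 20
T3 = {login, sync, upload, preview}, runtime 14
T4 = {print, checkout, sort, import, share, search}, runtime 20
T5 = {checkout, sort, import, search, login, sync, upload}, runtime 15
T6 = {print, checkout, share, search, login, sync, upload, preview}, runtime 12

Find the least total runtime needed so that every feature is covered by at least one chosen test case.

T1, T5 cover every feature at runtime 9 + 15 = 24.
Any cover uses at least 2 test cases; among all covering selections none totals below 24.

24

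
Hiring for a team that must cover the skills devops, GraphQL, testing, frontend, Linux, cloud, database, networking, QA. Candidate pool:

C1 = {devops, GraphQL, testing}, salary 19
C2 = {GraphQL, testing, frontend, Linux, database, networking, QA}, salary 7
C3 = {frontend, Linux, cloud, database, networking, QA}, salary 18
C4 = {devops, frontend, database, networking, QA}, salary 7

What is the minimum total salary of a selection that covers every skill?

C2, C3, C4 cover every skill at salary 7 + 18 + 7 = 32.
Any cover uses at least 2 candidates; among all covering selections none totals below 32.

32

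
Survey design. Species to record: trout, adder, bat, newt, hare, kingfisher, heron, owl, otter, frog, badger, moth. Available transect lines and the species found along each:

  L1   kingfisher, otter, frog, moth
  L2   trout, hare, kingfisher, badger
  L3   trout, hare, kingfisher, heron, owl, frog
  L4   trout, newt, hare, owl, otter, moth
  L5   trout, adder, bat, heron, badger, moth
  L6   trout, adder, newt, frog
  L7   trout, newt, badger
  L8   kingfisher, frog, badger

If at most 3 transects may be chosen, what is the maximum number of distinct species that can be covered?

Choosing L1, L4, L5 covers {trout, adder, bat, newt, hare, kingfisher, heron, owl, otter, frog, badger, moth} — 12 species.
That is all 12 species.

12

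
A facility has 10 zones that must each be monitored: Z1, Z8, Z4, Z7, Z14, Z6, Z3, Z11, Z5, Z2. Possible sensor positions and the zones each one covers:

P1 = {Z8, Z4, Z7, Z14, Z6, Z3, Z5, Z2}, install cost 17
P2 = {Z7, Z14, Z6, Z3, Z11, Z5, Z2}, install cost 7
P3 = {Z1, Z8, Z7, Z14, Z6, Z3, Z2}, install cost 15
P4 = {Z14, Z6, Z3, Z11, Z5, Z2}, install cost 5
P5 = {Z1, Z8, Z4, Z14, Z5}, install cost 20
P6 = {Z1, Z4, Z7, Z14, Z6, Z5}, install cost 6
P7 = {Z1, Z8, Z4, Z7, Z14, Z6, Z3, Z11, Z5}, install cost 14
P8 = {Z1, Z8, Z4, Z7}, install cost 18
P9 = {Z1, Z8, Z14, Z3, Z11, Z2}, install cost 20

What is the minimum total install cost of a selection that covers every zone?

P4, P7 cover every zone at install cost 5 + 14 = 19.
Any cover uses at least 2 sensor positions; among all covering selections none totals below 19.
Greedy by coverage-per-install cost would pick P4, P6, P7 for 25 — worse than the optimum 19.

19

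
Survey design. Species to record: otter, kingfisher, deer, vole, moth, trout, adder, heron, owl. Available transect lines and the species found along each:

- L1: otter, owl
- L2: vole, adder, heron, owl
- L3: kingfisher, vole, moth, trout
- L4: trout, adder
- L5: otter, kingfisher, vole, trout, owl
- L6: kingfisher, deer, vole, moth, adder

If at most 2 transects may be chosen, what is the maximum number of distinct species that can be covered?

8

Choosing L5, L6 covers {otter, kingfisher, deer, vole, moth, trout, adder, owl} — 8 species.
No choice of 2 transects does better; here heron is left uncovered.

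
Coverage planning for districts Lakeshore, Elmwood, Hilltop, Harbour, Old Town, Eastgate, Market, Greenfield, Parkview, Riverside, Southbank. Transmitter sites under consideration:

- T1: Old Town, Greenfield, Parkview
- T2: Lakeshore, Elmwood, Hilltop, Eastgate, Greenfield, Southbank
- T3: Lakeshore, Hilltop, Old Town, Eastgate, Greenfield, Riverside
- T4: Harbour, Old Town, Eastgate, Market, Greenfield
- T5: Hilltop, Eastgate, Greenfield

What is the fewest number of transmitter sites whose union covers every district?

T1, T2, T3, T4 together cover {Lakeshore, Elmwood, Hilltop, Harbour, Old Town, Eastgate, Market, Greenfield, Parkview, Riverside, Southbank} — every district.
No 3 of the 5 transmitter sites cover everything (all 10 triples fall short), so 4 is minimum.

4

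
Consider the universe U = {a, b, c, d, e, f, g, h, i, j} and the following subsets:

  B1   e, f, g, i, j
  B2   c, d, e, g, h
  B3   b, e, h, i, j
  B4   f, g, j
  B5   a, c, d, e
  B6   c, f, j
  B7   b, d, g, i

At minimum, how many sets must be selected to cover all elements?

B1, B3, B5 together cover {a, b, c, d, e, f, g, h, i, j} — every element.
No 2 of the 7 sets cover everything (all 21 pairs fall short), so 3 is minimum.
Greedy (largest uncovered first) would take B1, B2, B3, B5 — 4 sets — but 3 suffice.

3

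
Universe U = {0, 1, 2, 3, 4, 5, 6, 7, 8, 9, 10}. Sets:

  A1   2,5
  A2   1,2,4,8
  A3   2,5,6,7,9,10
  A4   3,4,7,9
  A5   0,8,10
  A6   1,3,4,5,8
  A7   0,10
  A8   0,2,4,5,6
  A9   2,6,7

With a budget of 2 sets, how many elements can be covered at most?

10

Choosing A3, A6 covers {1, 2, 3, 4, 5, 6, 7, 8, 9, 10} — 10 elements.
No choice of 2 sets does better; here 0 is left uncovered.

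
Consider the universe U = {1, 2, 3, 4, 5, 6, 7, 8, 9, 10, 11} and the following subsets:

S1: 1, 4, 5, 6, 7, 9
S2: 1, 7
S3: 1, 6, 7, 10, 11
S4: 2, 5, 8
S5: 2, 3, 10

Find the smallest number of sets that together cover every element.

4

S1, S3, S4, S5 together cover {1, 2, 3, 4, 5, 6, 7, 8, 9, 10, 11} — every element.
No 3 of the 5 sets cover everything (all 10 triples fall short), so 4 is minimum.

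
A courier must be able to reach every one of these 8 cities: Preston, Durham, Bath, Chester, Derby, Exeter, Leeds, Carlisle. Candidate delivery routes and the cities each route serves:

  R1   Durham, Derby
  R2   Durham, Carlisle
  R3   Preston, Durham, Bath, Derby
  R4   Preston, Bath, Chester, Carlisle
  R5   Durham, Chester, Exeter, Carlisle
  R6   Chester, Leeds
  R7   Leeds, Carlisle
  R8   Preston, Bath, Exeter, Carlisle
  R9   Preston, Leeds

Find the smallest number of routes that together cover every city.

3

R1, R6, R8 together cover {Preston, Durham, Bath, Chester, Derby, Exeter, Leeds, Carlisle} — every city.
No 2 of the 9 routes cover everything (all 36 pairs fall short), so 3 is minimum.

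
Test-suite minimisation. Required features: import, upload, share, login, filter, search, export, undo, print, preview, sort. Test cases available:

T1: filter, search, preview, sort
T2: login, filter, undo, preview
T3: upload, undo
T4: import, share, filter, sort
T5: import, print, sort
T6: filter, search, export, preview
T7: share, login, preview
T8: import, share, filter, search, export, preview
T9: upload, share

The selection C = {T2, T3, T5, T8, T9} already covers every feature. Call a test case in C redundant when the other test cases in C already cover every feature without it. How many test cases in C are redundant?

2

Drop T2: login uncovered — not redundant.
Drop T3: the rest still cover every feature — redundant.
Drop T5: print, sort uncovered — not redundant.
Drop T8: search, export uncovered — not redundant.
Drop T9: the rest still cover every feature — redundant.
2 redundant: T3, T9.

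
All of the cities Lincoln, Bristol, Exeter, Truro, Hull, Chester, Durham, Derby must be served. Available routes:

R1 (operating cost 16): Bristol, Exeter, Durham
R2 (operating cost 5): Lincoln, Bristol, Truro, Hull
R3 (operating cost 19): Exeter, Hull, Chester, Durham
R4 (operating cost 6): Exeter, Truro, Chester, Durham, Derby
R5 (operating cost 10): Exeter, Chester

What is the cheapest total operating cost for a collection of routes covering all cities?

R2, R4 cover every city at operating cost 5 + 6 = 11.
Any cover uses at least 2 routes; among all covering selections none totals below 11.

11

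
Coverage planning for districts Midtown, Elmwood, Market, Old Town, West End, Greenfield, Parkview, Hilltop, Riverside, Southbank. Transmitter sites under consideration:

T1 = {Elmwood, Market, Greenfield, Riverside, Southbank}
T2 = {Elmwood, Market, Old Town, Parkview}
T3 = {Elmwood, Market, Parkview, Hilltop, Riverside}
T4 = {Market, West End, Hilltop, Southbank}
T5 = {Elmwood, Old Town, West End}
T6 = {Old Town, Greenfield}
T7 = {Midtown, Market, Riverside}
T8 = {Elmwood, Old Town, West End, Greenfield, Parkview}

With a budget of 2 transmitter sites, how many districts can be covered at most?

Choosing T1, T8 covers {Elmwood, Market, Old Town, West End, Greenfield, Parkview, Riverside, Southbank} — 8 districts.
No choice of 2 transmitter sites does better; here Midtown, Hilltop are left uncovered.

8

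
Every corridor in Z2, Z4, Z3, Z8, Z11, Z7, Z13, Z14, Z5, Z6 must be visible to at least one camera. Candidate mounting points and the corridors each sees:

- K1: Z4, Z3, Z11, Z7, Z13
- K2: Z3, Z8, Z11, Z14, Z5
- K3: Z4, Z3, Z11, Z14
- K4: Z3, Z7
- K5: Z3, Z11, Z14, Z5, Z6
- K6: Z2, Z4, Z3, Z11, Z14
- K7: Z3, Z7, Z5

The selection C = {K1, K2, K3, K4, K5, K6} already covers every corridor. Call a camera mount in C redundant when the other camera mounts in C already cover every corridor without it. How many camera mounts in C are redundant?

Drop K1: Z13 uncovered — not redundant.
Drop K2: Z8 uncovered — not redundant.
Drop K3: the rest still cover every corridor — redundant.
Drop K4: the rest still cover every corridor — redundant.
Drop K5: Z6 uncovered — not redundant.
Drop K6: Z2 uncovered — not redundant.
2 redundant: K3, K4.

2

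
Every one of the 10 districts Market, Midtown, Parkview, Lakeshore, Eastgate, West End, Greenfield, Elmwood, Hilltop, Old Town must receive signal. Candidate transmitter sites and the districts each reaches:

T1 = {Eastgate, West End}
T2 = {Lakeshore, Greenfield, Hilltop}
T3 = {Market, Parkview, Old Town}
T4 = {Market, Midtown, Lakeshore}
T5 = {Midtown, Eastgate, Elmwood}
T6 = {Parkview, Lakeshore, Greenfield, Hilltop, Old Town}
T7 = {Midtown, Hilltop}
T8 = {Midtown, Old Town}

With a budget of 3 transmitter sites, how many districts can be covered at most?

9

Choosing T1, T4, T6 covers {Market, Midtown, Parkview, Lakeshore, Eastgate, West End, Greenfield, Hilltop, Old Town} — 9 districts.
No choice of 3 transmitter sites does better; here Elmwood is left uncovered.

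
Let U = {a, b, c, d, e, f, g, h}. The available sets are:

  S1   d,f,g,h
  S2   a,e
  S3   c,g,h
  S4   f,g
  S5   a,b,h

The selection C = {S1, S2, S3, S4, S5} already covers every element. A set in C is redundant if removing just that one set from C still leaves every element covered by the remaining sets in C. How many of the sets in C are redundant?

1

Drop S1: d uncovered — not redundant.
Drop S2: e uncovered — not redundant.
Drop S3: c uncovered — not redundant.
Drop S4: the rest still cover every element — redundant.
Drop S5: b uncovered — not redundant.
1 redundant: S4.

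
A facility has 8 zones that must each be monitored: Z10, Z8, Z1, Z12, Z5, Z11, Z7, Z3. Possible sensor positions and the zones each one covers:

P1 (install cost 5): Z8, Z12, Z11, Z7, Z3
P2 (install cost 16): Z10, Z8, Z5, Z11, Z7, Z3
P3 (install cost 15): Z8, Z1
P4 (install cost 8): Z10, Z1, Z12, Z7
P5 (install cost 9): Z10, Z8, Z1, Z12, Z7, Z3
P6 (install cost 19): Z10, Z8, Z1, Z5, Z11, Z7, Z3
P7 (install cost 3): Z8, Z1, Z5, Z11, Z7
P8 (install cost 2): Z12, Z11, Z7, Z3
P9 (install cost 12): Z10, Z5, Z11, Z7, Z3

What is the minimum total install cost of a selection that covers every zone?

P5, P7 cover every zone at install cost 9 + 3 = 12.
Any cover uses at least 2 sensor positions; among all covering selections none totals below 12.
Greedy by coverage-per-install cost would pick P8, P7, P4 for 13 — worse than the optimum 12.

12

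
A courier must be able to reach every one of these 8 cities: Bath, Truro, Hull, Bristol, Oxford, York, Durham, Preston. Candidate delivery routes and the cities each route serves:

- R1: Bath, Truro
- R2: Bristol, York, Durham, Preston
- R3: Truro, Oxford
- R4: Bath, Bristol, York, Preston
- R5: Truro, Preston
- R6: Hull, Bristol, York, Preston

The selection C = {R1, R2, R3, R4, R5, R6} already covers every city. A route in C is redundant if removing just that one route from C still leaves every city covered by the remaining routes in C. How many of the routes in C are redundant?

Drop R1: the rest still cover every city — redundant.
Drop R2: Durham uncovered — not redundant.
Drop R3: Oxford uncovered — not redundant.
Drop R4: the rest still cover every city — redundant.
Drop R5: the rest still cover every city — redundant.
Drop R6: Hull uncovered — not redundant.
3 redundant: R1, R4, R5.

3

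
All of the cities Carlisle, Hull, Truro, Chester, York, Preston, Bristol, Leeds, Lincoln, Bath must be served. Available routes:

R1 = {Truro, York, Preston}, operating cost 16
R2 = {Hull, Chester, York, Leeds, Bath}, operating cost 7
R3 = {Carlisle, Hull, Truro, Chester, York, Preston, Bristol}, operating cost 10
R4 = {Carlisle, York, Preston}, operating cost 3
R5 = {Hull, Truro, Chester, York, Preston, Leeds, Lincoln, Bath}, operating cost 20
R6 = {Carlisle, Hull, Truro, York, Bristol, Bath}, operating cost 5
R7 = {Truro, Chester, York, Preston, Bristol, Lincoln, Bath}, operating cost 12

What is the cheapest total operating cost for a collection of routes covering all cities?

22

R2, R4, R7 cover every city at operating cost 7 + 3 + 12 = 22.
Any cover uses at least 2 routes; among all covering selections none totals below 22.
Greedy by coverage-per-operating cost would pick R6, R4, R2, R7 for 27 — worse than the optimum 22.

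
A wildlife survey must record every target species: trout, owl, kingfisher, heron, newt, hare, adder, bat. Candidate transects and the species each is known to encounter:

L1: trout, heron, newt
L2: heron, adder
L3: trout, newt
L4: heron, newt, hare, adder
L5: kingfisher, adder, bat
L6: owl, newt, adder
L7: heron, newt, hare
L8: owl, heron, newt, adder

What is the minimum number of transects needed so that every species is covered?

L1, L4, L5, L6 together cover {trout, owl, kingfisher, heron, newt, hare, adder, bat} — every species.
No 3 of the 8 transects cover everything (all 56 triples fall short), so 4 is minimum.

4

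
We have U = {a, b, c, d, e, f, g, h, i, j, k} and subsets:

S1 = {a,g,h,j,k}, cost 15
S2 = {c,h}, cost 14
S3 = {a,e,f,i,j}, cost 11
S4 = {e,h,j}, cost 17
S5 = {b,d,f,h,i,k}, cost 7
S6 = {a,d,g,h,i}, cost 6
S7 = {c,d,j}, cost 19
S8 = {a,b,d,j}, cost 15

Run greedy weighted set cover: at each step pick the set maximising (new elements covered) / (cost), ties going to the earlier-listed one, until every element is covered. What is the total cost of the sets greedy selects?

38

Pick 1: S5 adds 6 new (b, d, f, h, i, k) at cost 7 (ratio 6/7).
Pick 2: S6 adds 2 new (a, g) at cost 6 (ratio 2/6).
Pick 3: S3 adds 2 new (e, j) at cost 11 (ratio 2/11).
Pick 4: S2 adds 1 new (c) at cost 14 (ratio 1/14).
Greedy total cost: 7 + 6 + 11 + 14 = 38.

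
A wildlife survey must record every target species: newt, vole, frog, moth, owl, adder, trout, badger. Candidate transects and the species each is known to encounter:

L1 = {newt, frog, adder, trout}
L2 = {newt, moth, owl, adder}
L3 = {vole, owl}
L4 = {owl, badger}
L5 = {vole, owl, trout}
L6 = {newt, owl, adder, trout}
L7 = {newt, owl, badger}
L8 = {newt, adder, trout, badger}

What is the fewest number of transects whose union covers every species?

L1, L2, L3, L4 together cover {newt, vole, frog, moth, owl, adder, trout, badger} — every species.
No 3 of the 8 transects cover everything (all 56 triples fall short), so 4 is minimum.

4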